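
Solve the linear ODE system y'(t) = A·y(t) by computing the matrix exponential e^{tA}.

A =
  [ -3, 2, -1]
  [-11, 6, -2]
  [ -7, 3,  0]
e^{tA} =
  [t^2*exp(t)/2 - 4*t*exp(t) + exp(t), -t^2*exp(t)/2 + 2*t*exp(t), t^2*exp(t)/2 - t*exp(t)]
  [3*t^2*exp(t)/2 - 11*t*exp(t), -3*t^2*exp(t)/2 + 5*t*exp(t) + exp(t), 3*t^2*exp(t)/2 - 2*t*exp(t)]
  [t^2*exp(t) - 7*t*exp(t), -t^2*exp(t) + 3*t*exp(t), t^2*exp(t) - t*exp(t) + exp(t)]

Strategy: write A = P · J · P⁻¹ where J is a Jordan canonical form, so e^{tA} = P · e^{tJ} · P⁻¹, and e^{tJ} can be computed block-by-block.

A has Jordan form
J =
  [1, 1, 0]
  [0, 1, 1]
  [0, 0, 1]
(up to reordering of blocks).

Per-block formulas:
  For a 3×3 Jordan block J_3(1): exp(t · J_3(1)) = e^(1t)·(I + t·N + (t^2/2)·N^2), where N is the 3×3 nilpotent shift.

After assembling e^{tJ} and conjugating by P, we get:

e^{tA} =
  [t^2*exp(t)/2 - 4*t*exp(t) + exp(t), -t^2*exp(t)/2 + 2*t*exp(t), t^2*exp(t)/2 - t*exp(t)]
  [3*t^2*exp(t)/2 - 11*t*exp(t), -3*t^2*exp(t)/2 + 5*t*exp(t) + exp(t), 3*t^2*exp(t)/2 - 2*t*exp(t)]
  [t^2*exp(t) - 7*t*exp(t), -t^2*exp(t) + 3*t*exp(t), t^2*exp(t) - t*exp(t) + exp(t)]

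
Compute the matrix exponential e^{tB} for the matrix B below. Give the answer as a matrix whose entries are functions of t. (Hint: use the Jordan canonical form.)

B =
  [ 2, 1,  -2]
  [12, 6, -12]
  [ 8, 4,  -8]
e^{tB} =
  [2*t + 1, t, -2*t]
  [12*t, 6*t + 1, -12*t]
  [8*t, 4*t, 1 - 8*t]

Strategy: write B = P · J · P⁻¹ where J is a Jordan canonical form, so e^{tB} = P · e^{tJ} · P⁻¹, and e^{tJ} can be computed block-by-block.

B has Jordan form
J =
  [0, 1, 0]
  [0, 0, 0]
  [0, 0, 0]
(up to reordering of blocks).

Per-block formulas:
  For a 2×2 Jordan block J_2(0): exp(t · J_2(0)) = e^(0t)·(I + t·N), where N is the 2×2 nilpotent shift.
  For a 1×1 block at λ = 0: exp(t · [0]) = [e^(0t)].

After assembling e^{tJ} and conjugating by P, we get:

e^{tB} =
  [2*t + 1, t, -2*t]
  [12*t, 6*t + 1, -12*t]
  [8*t, 4*t, 1 - 8*t]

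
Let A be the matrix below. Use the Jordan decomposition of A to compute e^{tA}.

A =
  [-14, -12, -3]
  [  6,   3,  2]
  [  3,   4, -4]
e^{tA} =
  [-9*t*exp(-5*t) + exp(-5*t), -12*t*exp(-5*t), -3*t*exp(-5*t)]
  [6*t*exp(-5*t), 8*t*exp(-5*t) + exp(-5*t), 2*t*exp(-5*t)]
  [3*t*exp(-5*t), 4*t*exp(-5*t), t*exp(-5*t) + exp(-5*t)]

Strategy: write A = P · J · P⁻¹ where J is a Jordan canonical form, so e^{tA} = P · e^{tJ} · P⁻¹, and e^{tJ} can be computed block-by-block.

A has Jordan form
J =
  [-5,  1,  0]
  [ 0, -5,  0]
  [ 0,  0, -5]
(up to reordering of blocks).

Per-block formulas:
  For a 1×1 block at λ = -5: exp(t · [-5]) = [e^(-5t)].
  For a 2×2 Jordan block J_2(-5): exp(t · J_2(-5)) = e^(-5t)·(I + t·N), where N is the 2×2 nilpotent shift.

After assembling e^{tJ} and conjugating by P, we get:

e^{tA} =
  [-9*t*exp(-5*t) + exp(-5*t), -12*t*exp(-5*t), -3*t*exp(-5*t)]
  [6*t*exp(-5*t), 8*t*exp(-5*t) + exp(-5*t), 2*t*exp(-5*t)]
  [3*t*exp(-5*t), 4*t*exp(-5*t), t*exp(-5*t) + exp(-5*t)]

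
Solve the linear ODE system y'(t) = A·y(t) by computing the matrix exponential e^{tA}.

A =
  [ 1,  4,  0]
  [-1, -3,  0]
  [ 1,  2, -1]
e^{tA} =
  [2*t*exp(-t) + exp(-t), 4*t*exp(-t), 0]
  [-t*exp(-t), -2*t*exp(-t) + exp(-t), 0]
  [t*exp(-t), 2*t*exp(-t), exp(-t)]

Strategy: write A = P · J · P⁻¹ where J is a Jordan canonical form, so e^{tA} = P · e^{tJ} · P⁻¹, and e^{tJ} can be computed block-by-block.

A has Jordan form
J =
  [-1,  1,  0]
  [ 0, -1,  0]
  [ 0,  0, -1]
(up to reordering of blocks).

Per-block formulas:
  For a 2×2 Jordan block J_2(-1): exp(t · J_2(-1)) = e^(-1t)·(I + t·N), where N is the 2×2 nilpotent shift.
  For a 1×1 block at λ = -1: exp(t · [-1]) = [e^(-1t)].

After assembling e^{tJ} and conjugating by P, we get:

e^{tA} =
  [2*t*exp(-t) + exp(-t), 4*t*exp(-t), 0]
  [-t*exp(-t), -2*t*exp(-t) + exp(-t), 0]
  [t*exp(-t), 2*t*exp(-t), exp(-t)]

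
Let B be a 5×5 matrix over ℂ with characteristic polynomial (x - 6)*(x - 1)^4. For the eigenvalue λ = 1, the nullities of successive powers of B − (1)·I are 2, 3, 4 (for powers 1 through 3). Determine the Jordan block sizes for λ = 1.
Block sizes for λ = 1: [3, 1]

From the dimensions of kernels of powers, the number of Jordan blocks of size at least j is d_j − d_{j−1} where d_j = dim ker(N^j) (with d_0 = 0). Computing the differences gives [2, 1, 1].
The number of blocks of size exactly k is (#blocks of size ≥ k) − (#blocks of size ≥ k + 1), so the partition is: 1 block(s) of size 1, 1 block(s) of size 3.
In nonincreasing order the block sizes are [3, 1].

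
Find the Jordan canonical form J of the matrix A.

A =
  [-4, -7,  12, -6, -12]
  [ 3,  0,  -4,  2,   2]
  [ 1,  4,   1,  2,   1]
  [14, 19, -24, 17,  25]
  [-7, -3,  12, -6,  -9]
J_2(-1) ⊕ J_2(1) ⊕ J_1(5)

The characteristic polynomial is
  det(x·I − A) = x^5 - 5*x^4 - 2*x^3 + 10*x^2 + x - 5 = (x - 5)*(x - 1)^2*(x + 1)^2

Eigenvalues and multiplicities (the geometric multiplicity of λ is n − rank(A − λI), which equals the number of Jordan blocks for λ):
  λ = -1: algebraic multiplicity = 2, geometric multiplicity = 1
  λ = 1: algebraic multiplicity = 2, geometric multiplicity = 1
  λ = 5: algebraic multiplicity = 1, geometric multiplicity = 1

Determining the block sizes for each eigenvalue:
  λ = -1: one block (gm = 1), so the single block has size am = 2 → block sizes [2]
  λ = 1: one block (gm = 1), so the single block has size am = 2 → block sizes [2]
  λ = 5: one block (gm = 1), so the single block has size am = 1 → block sizes [1]

Assembling the blocks gives a Jordan form
J =
  [-1,  1, 0, 0, 0]
  [ 0, -1, 0, 0, 0]
  [ 0,  0, 1, 1, 0]
  [ 0,  0, 0, 1, 0]
  [ 0,  0, 0, 0, 5]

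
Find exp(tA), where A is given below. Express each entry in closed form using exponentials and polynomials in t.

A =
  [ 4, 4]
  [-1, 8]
e^{tA} =
  [-2*t*exp(6*t) + exp(6*t), 4*t*exp(6*t)]
  [-t*exp(6*t), 2*t*exp(6*t) + exp(6*t)]

Strategy: write A = P · J · P⁻¹ where J is a Jordan canonical form, so e^{tA} = P · e^{tJ} · P⁻¹, and e^{tJ} can be computed block-by-block.

A has Jordan form
J =
  [6, 1]
  [0, 6]
(up to reordering of blocks).

Per-block formulas:
  For a 2×2 Jordan block J_2(6): exp(t · J_2(6)) = e^(6t)·(I + t·N), where N is the 2×2 nilpotent shift.

After assembling e^{tJ} and conjugating by P, we get:

e^{tA} =
  [-2*t*exp(6*t) + exp(6*t), 4*t*exp(6*t)]
  [-t*exp(6*t), 2*t*exp(6*t) + exp(6*t)]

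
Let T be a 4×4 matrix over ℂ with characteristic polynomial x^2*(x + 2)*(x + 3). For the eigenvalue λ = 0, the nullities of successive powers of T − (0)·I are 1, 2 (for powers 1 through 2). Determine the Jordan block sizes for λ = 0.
Block sizes for λ = 0: [2]

From the dimensions of kernels of powers, the number of Jordan blocks of size at least j is d_j − d_{j−1} where d_j = dim ker(N^j) (with d_0 = 0). Computing the differences gives [1, 1].
The number of blocks of size exactly k is (#blocks of size ≥ k) − (#blocks of size ≥ k + 1), so the partition is: 1 block(s) of size 2.
In nonincreasing order the block sizes are [2].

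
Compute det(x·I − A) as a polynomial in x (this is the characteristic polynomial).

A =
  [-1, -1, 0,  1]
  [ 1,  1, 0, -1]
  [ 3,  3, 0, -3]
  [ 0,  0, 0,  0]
x^4

Expanding det(x·I − A) (e.g. by cofactor expansion or by noting that A is similar to its Jordan form J, which has the same characteristic polynomial as A) gives
  χ_A(x) = x^4
which factors as x^4. The eigenvalues (with algebraic multiplicities) are λ = 0 with multiplicity 4.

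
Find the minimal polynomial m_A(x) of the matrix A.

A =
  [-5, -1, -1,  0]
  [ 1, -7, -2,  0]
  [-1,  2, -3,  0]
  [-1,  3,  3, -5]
x^3 + 15*x^2 + 75*x + 125

The characteristic polynomial is χ_A(x) = (x + 5)^4, so the eigenvalues are known. The minimal polynomial is
  m_A(x) = Π_λ (x − λ)^{k_λ}
where k_λ is the size of the *largest* Jordan block for λ (equivalently, the smallest k with (A − λI)^k v = 0 for every generalised eigenvector v of λ).

  λ = -5: largest Jordan block has size 3, contributing (x + 5)^3

So m_A(x) = (x + 5)^3 = x^3 + 15*x^2 + 75*x + 125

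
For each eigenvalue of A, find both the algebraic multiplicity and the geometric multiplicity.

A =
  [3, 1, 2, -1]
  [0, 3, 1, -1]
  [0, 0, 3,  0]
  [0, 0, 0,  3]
λ = 3: alg = 4, geom = 2

Step 1 — factor the characteristic polynomial to read off the algebraic multiplicities:
  χ_A(x) = (x - 3)^4

Step 2 — compute geometric multiplicities via the rank-nullity identity g(λ) = n − rank(A − λI):
  rank(A − (3)·I) = 2, so dim ker(A − (3)·I) = n − 2 = 2

Summary:
  λ = 3: algebraic multiplicity = 4, geometric multiplicity = 2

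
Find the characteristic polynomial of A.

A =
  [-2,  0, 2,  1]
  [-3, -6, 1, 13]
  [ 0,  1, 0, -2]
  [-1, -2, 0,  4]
x^4 + 4*x^3 + 6*x^2 + 4*x + 1

Expanding det(x·I − A) (e.g. by cofactor expansion or by noting that A is similar to its Jordan form J, which has the same characteristic polynomial as A) gives
  χ_A(x) = x^4 + 4*x^3 + 6*x^2 + 4*x + 1
which factors as (x + 1)^4. The eigenvalues (with algebraic multiplicities) are λ = -1 with multiplicity 4.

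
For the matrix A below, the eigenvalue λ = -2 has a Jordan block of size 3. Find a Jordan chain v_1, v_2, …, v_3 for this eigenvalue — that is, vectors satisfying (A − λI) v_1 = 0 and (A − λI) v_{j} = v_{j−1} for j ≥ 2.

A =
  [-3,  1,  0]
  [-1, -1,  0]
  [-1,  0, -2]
A Jordan chain for λ = -2 of length 3:
v_1 = (0, 0, 1)ᵀ
v_2 = (-1, -1, -1)ᵀ
v_3 = (1, 0, 0)ᵀ

Let N = A − (-2)·I. We want v_3 with N^3 v_3 = 0 but N^2 v_3 ≠ 0; then v_{j-1} := N · v_j for j = 3, …, 2.

Pick v_3 = (1, 0, 0)ᵀ.
Then v_2 = N · v_3 = (-1, -1, -1)ᵀ.
Then v_1 = N · v_2 = (0, 0, 1)ᵀ.

Sanity check: (A − (-2)·I) v_1 = (0, 0, 0)ᵀ = 0. ✓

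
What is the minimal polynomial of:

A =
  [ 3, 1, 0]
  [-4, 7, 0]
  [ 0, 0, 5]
x^2 - 10*x + 25

The characteristic polynomial is χ_A(x) = (x - 5)^3, so the eigenvalues are known. The minimal polynomial is
  m_A(x) = Π_λ (x − λ)^{k_λ}
where k_λ is the size of the *largest* Jordan block for λ (equivalently, the smallest k with (A − λI)^k v = 0 for every generalised eigenvector v of λ).

  λ = 5: largest Jordan block has size 2, contributing (x − 5)^2

So m_A(x) = (x - 5)^2 = x^2 - 10*x + 25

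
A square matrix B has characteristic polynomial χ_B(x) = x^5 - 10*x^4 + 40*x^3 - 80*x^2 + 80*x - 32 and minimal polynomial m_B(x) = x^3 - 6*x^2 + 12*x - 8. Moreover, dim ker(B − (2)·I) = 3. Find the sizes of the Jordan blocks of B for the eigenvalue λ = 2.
Block sizes for λ = 2: [3, 1, 1]

Step 1 — from the characteristic polynomial, algebraic multiplicity of λ = 2 is 5. From dim ker(B − (2)·I) = 3, there are exactly 3 Jordan blocks for λ = 2.
Step 2 — from the minimal polynomial, the factor (x − 2)^3 tells us the largest block for λ = 2 has size 3.
Step 3 — with total size 5, 3 blocks, and largest block 3, the block sizes (in nonincreasing order) are [3, 1, 1].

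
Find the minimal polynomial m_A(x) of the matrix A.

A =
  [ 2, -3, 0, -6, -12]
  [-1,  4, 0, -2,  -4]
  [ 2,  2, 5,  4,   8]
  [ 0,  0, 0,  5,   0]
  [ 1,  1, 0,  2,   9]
x^2 - 10*x + 25

The characteristic polynomial is χ_A(x) = (x - 5)^5, so the eigenvalues are known. The minimal polynomial is
  m_A(x) = Π_λ (x − λ)^{k_λ}
where k_λ is the size of the *largest* Jordan block for λ (equivalently, the smallest k with (A − λI)^k v = 0 for every generalised eigenvector v of λ).

  λ = 5: largest Jordan block has size 2, contributing (x − 5)^2

So m_A(x) = (x - 5)^2 = x^2 - 10*x + 25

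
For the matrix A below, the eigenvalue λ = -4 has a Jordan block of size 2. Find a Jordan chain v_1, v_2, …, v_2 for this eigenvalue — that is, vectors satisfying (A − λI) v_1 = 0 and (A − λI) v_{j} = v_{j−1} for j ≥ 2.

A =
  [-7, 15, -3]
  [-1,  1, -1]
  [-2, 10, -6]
A Jordan chain for λ = -4 of length 2:
v_1 = (-3, -1, -2)ᵀ
v_2 = (1, 0, 0)ᵀ

Let N = A − (-4)·I. We want v_2 with N^2 v_2 = 0 but N^1 v_2 ≠ 0; then v_{j-1} := N · v_j for j = 2, …, 2.

Pick v_2 = (1, 0, 0)ᵀ.
Then v_1 = N · v_2 = (-3, -1, -2)ᵀ.

Sanity check: (A − (-4)·I) v_1 = (0, 0, 0)ᵀ = 0. ✓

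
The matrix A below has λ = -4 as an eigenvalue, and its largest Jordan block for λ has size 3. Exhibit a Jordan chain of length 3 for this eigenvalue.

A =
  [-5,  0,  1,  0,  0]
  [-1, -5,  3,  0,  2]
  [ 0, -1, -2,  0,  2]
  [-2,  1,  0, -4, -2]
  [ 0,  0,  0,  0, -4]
A Jordan chain for λ = -4 of length 3:
v_1 = (1, 2, 1, 1, 0)ᵀ
v_2 = (-1, -1, 0, -2, 0)ᵀ
v_3 = (1, 0, 0, 0, 0)ᵀ

Let N = A − (-4)·I. We want v_3 with N^3 v_3 = 0 but N^2 v_3 ≠ 0; then v_{j-1} := N · v_j for j = 3, …, 2.

Pick v_3 = (1, 0, 0, 0, 0)ᵀ.
Then v_2 = N · v_3 = (-1, -1, 0, -2, 0)ᵀ.
Then v_1 = N · v_2 = (1, 2, 1, 1, 0)ᵀ.

Sanity check: (A − (-4)·I) v_1 = (0, 0, 0, 0, 0)ᵀ = 0. ✓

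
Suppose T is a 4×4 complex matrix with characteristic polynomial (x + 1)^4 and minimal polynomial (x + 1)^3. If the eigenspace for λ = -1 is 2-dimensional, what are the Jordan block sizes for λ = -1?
Block sizes for λ = -1: [3, 1]

Step 1 — from the characteristic polynomial, algebraic multiplicity of λ = -1 is 4. From dim ker(T − (-1)·I) = 2, there are exactly 2 Jordan blocks for λ = -1.
Step 2 — from the minimal polynomial, the factor (x + 1)^3 tells us the largest block for λ = -1 has size 3.
Step 3 — with total size 4, 2 blocks, and largest block 3, the block sizes (in nonincreasing order) are [3, 1].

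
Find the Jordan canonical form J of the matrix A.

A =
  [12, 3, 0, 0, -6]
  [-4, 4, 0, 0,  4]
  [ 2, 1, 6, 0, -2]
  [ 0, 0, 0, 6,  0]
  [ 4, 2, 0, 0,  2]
J_2(6) ⊕ J_1(6) ⊕ J_1(6) ⊕ J_1(6)

The characteristic polynomial is
  det(x·I − A) = x^5 - 30*x^4 + 360*x^3 - 2160*x^2 + 6480*x - 7776 = (x - 6)^5

Eigenvalues and multiplicities (the geometric multiplicity of λ is n − rank(A − λI), which equals the number of Jordan blocks for λ):
  λ = 6: algebraic multiplicity = 5, geometric multiplicity = 4

Determining the block sizes for each eigenvalue:
  λ = 6: 4 blocks summing to 5 forces exactly one block of size 2 and the rest size 1 → block sizes [2, 1, 1, 1]

Assembling the blocks gives a Jordan form
J =
  [6, 1, 0, 0, 0]
  [0, 6, 0, 0, 0]
  [0, 0, 6, 0, 0]
  [0, 0, 0, 6, 0]
  [0, 0, 0, 0, 6]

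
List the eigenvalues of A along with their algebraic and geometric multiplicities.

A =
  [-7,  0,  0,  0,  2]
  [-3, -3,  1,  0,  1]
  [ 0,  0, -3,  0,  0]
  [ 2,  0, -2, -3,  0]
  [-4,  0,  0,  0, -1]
λ = -5: alg = 1, geom = 1; λ = -3: alg = 4, geom = 3

Step 1 — factor the characteristic polynomial to read off the algebraic multiplicities:
  χ_A(x) = (x + 3)^4*(x + 5)

Step 2 — compute geometric multiplicities via the rank-nullity identity g(λ) = n − rank(A − λI):
  rank(A − (-5)·I) = 4, so dim ker(A − (-5)·I) = n − 4 = 1
  rank(A − (-3)·I) = 2, so dim ker(A − (-3)·I) = n − 2 = 3

Summary:
  λ = -5: algebraic multiplicity = 1, geometric multiplicity = 1
  λ = -3: algebraic multiplicity = 4, geometric multiplicity = 3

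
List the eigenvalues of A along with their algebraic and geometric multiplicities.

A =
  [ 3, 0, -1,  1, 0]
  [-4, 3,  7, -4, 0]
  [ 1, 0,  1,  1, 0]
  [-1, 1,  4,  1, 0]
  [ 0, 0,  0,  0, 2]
λ = 2: alg = 5, geom = 3

Step 1 — factor the characteristic polynomial to read off the algebraic multiplicities:
  χ_A(x) = (x - 2)^5

Step 2 — compute geometric multiplicities via the rank-nullity identity g(λ) = n − rank(A − λI):
  rank(A − (2)·I) = 2, so dim ker(A − (2)·I) = n − 2 = 3

Summary:
  λ = 2: algebraic multiplicity = 5, geometric multiplicity = 3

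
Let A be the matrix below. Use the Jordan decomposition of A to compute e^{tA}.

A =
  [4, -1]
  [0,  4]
e^{tA} =
  [exp(4*t), -t*exp(4*t)]
  [0, exp(4*t)]

Strategy: write A = P · J · P⁻¹ where J is a Jordan canonical form, so e^{tA} = P · e^{tJ} · P⁻¹, and e^{tJ} can be computed block-by-block.

A has Jordan form
J =
  [4, 1]
  [0, 4]
(up to reordering of blocks).

Per-block formulas:
  For a 2×2 Jordan block J_2(4): exp(t · J_2(4)) = e^(4t)·(I + t·N), where N is the 2×2 nilpotent shift.

After assembling e^{tJ} and conjugating by P, we get:

e^{tA} =
  [exp(4*t), -t*exp(4*t)]
  [0, exp(4*t)]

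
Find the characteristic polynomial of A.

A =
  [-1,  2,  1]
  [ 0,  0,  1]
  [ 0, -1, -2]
x^3 + 3*x^2 + 3*x + 1

Expanding det(x·I − A) (e.g. by cofactor expansion or by noting that A is similar to its Jordan form J, which has the same characteristic polynomial as A) gives
  χ_A(x) = x^3 + 3*x^2 + 3*x + 1
which factors as (x + 1)^3. The eigenvalues (with algebraic multiplicities) are λ = -1 with multiplicity 3.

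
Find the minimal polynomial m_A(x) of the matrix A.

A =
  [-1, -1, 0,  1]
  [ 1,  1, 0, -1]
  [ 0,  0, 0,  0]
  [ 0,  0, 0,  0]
x^2

The characteristic polynomial is χ_A(x) = x^4, so the eigenvalues are known. The minimal polynomial is
  m_A(x) = Π_λ (x − λ)^{k_λ}
where k_λ is the size of the *largest* Jordan block for λ (equivalently, the smallest k with (A − λI)^k v = 0 for every generalised eigenvector v of λ).

  λ = 0: largest Jordan block has size 2, contributing (x − 0)^2

So m_A(x) = x^2 = x^2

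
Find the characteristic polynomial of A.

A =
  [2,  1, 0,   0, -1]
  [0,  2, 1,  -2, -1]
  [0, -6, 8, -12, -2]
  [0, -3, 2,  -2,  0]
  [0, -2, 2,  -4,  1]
x^5 - 11*x^4 + 48*x^3 - 104*x^2 + 112*x - 48

Expanding det(x·I − A) (e.g. by cofactor expansion or by noting that A is similar to its Jordan form J, which has the same characteristic polynomial as A) gives
  χ_A(x) = x^5 - 11*x^4 + 48*x^3 - 104*x^2 + 112*x - 48
which factors as (x - 3)*(x - 2)^4. The eigenvalues (with algebraic multiplicities) are λ = 2 with multiplicity 4, λ = 3 with multiplicity 1.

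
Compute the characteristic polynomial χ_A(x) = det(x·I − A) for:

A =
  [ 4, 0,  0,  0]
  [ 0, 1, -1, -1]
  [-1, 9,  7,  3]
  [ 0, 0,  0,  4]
x^4 - 16*x^3 + 96*x^2 - 256*x + 256

Expanding det(x·I − A) (e.g. by cofactor expansion or by noting that A is similar to its Jordan form J, which has the same characteristic polynomial as A) gives
  χ_A(x) = x^4 - 16*x^3 + 96*x^2 - 256*x + 256
which factors as (x - 4)^4. The eigenvalues (with algebraic multiplicities) are λ = 4 with multiplicity 4.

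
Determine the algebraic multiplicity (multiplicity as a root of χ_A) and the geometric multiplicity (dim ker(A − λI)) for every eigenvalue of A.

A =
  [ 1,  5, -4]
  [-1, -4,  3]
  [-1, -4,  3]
λ = 0: alg = 3, geom = 1

Step 1 — factor the characteristic polynomial to read off the algebraic multiplicities:
  χ_A(x) = x^3

Step 2 — compute geometric multiplicities via the rank-nullity identity g(λ) = n − rank(A − λI):
  rank(A − (0)·I) = 2, so dim ker(A − (0)·I) = n − 2 = 1

Summary:
  λ = 0: algebraic multiplicity = 3, geometric multiplicity = 1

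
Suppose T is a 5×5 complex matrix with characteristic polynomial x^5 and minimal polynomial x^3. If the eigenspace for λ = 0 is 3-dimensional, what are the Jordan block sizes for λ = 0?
Block sizes for λ = 0: [3, 1, 1]

Step 1 — from the characteristic polynomial, algebraic multiplicity of λ = 0 is 5. From dim ker(T − (0)·I) = 3, there are exactly 3 Jordan blocks for λ = 0.
Step 2 — from the minimal polynomial, the factor (x − 0)^3 tells us the largest block for λ = 0 has size 3.
Step 3 — with total size 5, 3 blocks, and largest block 3, the block sizes (in nonincreasing order) are [3, 1, 1].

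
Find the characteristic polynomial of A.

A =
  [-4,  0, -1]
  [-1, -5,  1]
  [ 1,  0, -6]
x^3 + 15*x^2 + 75*x + 125

Expanding det(x·I − A) (e.g. by cofactor expansion or by noting that A is similar to its Jordan form J, which has the same characteristic polynomial as A) gives
  χ_A(x) = x^3 + 15*x^2 + 75*x + 125
which factors as (x + 5)^3. The eigenvalues (with algebraic multiplicities) are λ = -5 with multiplicity 3.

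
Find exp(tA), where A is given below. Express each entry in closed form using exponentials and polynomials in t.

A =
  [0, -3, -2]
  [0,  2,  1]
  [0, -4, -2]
e^{tA} =
  [1, t^2 - 3*t, t^2/2 - 2*t]
  [0, 2*t + 1, t]
  [0, -4*t, 1 - 2*t]

Strategy: write A = P · J · P⁻¹ where J is a Jordan canonical form, so e^{tA} = P · e^{tJ} · P⁻¹, and e^{tJ} can be computed block-by-block.

A has Jordan form
J =
  [0, 1, 0]
  [0, 0, 1]
  [0, 0, 0]
(up to reordering of blocks).

Per-block formulas:
  For a 3×3 Jordan block J_3(0): exp(t · J_3(0)) = e^(0t)·(I + t·N + (t^2/2)·N^2), where N is the 3×3 nilpotent shift.

After assembling e^{tJ} and conjugating by P, we get:

e^{tA} =
  [1, t^2 - 3*t, t^2/2 - 2*t]
  [0, 2*t + 1, t]
  [0, -4*t, 1 - 2*t]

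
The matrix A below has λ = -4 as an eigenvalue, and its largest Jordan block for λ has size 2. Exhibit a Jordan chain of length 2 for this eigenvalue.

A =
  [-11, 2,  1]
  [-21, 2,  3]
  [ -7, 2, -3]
A Jordan chain for λ = -4 of length 2:
v_1 = (-7, -21, -7)ᵀ
v_2 = (1, 0, 0)ᵀ

Let N = A − (-4)·I. We want v_2 with N^2 v_2 = 0 but N^1 v_2 ≠ 0; then v_{j-1} := N · v_j for j = 2, …, 2.

Pick v_2 = (1, 0, 0)ᵀ.
Then v_1 = N · v_2 = (-7, -21, -7)ᵀ.

Sanity check: (A − (-4)·I) v_1 = (0, 0, 0)ᵀ = 0. ✓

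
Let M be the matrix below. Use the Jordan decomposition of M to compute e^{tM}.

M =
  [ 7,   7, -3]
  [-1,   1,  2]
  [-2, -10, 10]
e^{tM} =
  [t*exp(6*t) + exp(6*t), t^2*exp(6*t) + 7*t*exp(6*t), -t^2*exp(6*t)/2 - 3*t*exp(6*t)]
  [-t*exp(6*t), -t^2*exp(6*t) - 5*t*exp(6*t) + exp(6*t), t^2*exp(6*t)/2 + 2*t*exp(6*t)]
  [-2*t*exp(6*t), -2*t^2*exp(6*t) - 10*t*exp(6*t), t^2*exp(6*t) + 4*t*exp(6*t) + exp(6*t)]

Strategy: write M = P · J · P⁻¹ where J is a Jordan canonical form, so e^{tM} = P · e^{tJ} · P⁻¹, and e^{tJ} can be computed block-by-block.

M has Jordan form
J =
  [6, 1, 0]
  [0, 6, 1]
  [0, 0, 6]
(up to reordering of blocks).

Per-block formulas:
  For a 3×3 Jordan block J_3(6): exp(t · J_3(6)) = e^(6t)·(I + t·N + (t^2/2)·N^2), where N is the 3×3 nilpotent shift.

After assembling e^{tJ} and conjugating by P, we get:

e^{tM} =
  [t*exp(6*t) + exp(6*t), t^2*exp(6*t) + 7*t*exp(6*t), -t^2*exp(6*t)/2 - 3*t*exp(6*t)]
  [-t*exp(6*t), -t^2*exp(6*t) - 5*t*exp(6*t) + exp(6*t), t^2*exp(6*t)/2 + 2*t*exp(6*t)]
  [-2*t*exp(6*t), -2*t^2*exp(6*t) - 10*t*exp(6*t), t^2*exp(6*t) + 4*t*exp(6*t) + exp(6*t)]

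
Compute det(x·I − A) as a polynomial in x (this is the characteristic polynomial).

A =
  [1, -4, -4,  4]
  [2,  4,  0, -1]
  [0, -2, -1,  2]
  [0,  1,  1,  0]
x^4 - 4*x^3 + 6*x^2 - 4*x + 1

Expanding det(x·I − A) (e.g. by cofactor expansion or by noting that A is similar to its Jordan form J, which has the same characteristic polynomial as A) gives
  χ_A(x) = x^4 - 4*x^3 + 6*x^2 - 4*x + 1
which factors as (x - 1)^4. The eigenvalues (with algebraic multiplicities) are λ = 1 with multiplicity 4.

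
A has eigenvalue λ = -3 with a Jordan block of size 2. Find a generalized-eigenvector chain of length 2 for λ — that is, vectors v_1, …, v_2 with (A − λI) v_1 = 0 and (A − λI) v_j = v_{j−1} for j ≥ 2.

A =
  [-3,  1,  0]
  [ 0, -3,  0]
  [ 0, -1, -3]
A Jordan chain for λ = -3 of length 2:
v_1 = (1, 0, -1)ᵀ
v_2 = (0, 1, 0)ᵀ

Let N = A − (-3)·I. We want v_2 with N^2 v_2 = 0 but N^1 v_2 ≠ 0; then v_{j-1} := N · v_j for j = 2, …, 2.

Pick v_2 = (0, 1, 0)ᵀ.
Then v_1 = N · v_2 = (1, 0, -1)ᵀ.

Sanity check: (A − (-3)·I) v_1 = (0, 0, 0)ᵀ = 0. ✓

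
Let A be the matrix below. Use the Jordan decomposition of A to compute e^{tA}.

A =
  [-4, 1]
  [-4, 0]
e^{tA} =
  [-2*t*exp(-2*t) + exp(-2*t), t*exp(-2*t)]
  [-4*t*exp(-2*t), 2*t*exp(-2*t) + exp(-2*t)]

Strategy: write A = P · J · P⁻¹ where J is a Jordan canonical form, so e^{tA} = P · e^{tJ} · P⁻¹, and e^{tJ} can be computed block-by-block.

A has Jordan form
J =
  [-2,  1]
  [ 0, -2]
(up to reordering of blocks).

Per-block formulas:
  For a 2×2 Jordan block J_2(-2): exp(t · J_2(-2)) = e^(-2t)·(I + t·N), where N is the 2×2 nilpotent shift.

After assembling e^{tJ} and conjugating by P, we get:

e^{tA} =
  [-2*t*exp(-2*t) + exp(-2*t), t*exp(-2*t)]
  [-4*t*exp(-2*t), 2*t*exp(-2*t) + exp(-2*t)]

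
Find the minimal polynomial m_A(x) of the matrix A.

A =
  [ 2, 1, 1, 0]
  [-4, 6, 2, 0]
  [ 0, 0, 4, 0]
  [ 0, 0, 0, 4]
x^2 - 8*x + 16

The characteristic polynomial is χ_A(x) = (x - 4)^4, so the eigenvalues are known. The minimal polynomial is
  m_A(x) = Π_λ (x − λ)^{k_λ}
where k_λ is the size of the *largest* Jordan block for λ (equivalently, the smallest k with (A − λI)^k v = 0 for every generalised eigenvector v of λ).

  λ = 4: largest Jordan block has size 2, contributing (x − 4)^2

So m_A(x) = (x - 4)^2 = x^2 - 8*x + 16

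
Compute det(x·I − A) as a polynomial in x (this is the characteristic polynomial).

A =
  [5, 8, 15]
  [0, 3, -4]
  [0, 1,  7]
x^3 - 15*x^2 + 75*x - 125

Expanding det(x·I − A) (e.g. by cofactor expansion or by noting that A is similar to its Jordan form J, which has the same characteristic polynomial as A) gives
  χ_A(x) = x^3 - 15*x^2 + 75*x - 125
which factors as (x - 5)^3. The eigenvalues (with algebraic multiplicities) are λ = 5 with multiplicity 3.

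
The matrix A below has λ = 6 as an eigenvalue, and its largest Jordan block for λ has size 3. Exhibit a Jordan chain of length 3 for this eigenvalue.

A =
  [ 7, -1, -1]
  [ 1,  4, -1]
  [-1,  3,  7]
A Jordan chain for λ = 6 of length 3:
v_1 = (1, 0, 1)ᵀ
v_2 = (1, 1, -1)ᵀ
v_3 = (1, 0, 0)ᵀ

Let N = A − (6)·I. We want v_3 with N^3 v_3 = 0 but N^2 v_3 ≠ 0; then v_{j-1} := N · v_j for j = 3, …, 2.

Pick v_3 = (1, 0, 0)ᵀ.
Then v_2 = N · v_3 = (1, 1, -1)ᵀ.
Then v_1 = N · v_2 = (1, 0, 1)ᵀ.

Sanity check: (A − (6)·I) v_1 = (0, 0, 0)ᵀ = 0. ✓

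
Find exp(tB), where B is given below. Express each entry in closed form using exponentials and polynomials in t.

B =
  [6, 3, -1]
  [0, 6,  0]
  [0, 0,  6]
e^{tB} =
  [exp(6*t), 3*t*exp(6*t), -t*exp(6*t)]
  [0, exp(6*t), 0]
  [0, 0, exp(6*t)]

Strategy: write B = P · J · P⁻¹ where J is a Jordan canonical form, so e^{tB} = P · e^{tJ} · P⁻¹, and e^{tJ} can be computed block-by-block.

B has Jordan form
J =
  [6, 1, 0]
  [0, 6, 0]
  [0, 0, 6]
(up to reordering of blocks).

Per-block formulas:
  For a 2×2 Jordan block J_2(6): exp(t · J_2(6)) = e^(6t)·(I + t·N), where N is the 2×2 nilpotent shift.
  For a 1×1 block at λ = 6: exp(t · [6]) = [e^(6t)].

After assembling e^{tJ} and conjugating by P, we get:

e^{tB} =
  [exp(6*t), 3*t*exp(6*t), -t*exp(6*t)]
  [0, exp(6*t), 0]
  [0, 0, exp(6*t)]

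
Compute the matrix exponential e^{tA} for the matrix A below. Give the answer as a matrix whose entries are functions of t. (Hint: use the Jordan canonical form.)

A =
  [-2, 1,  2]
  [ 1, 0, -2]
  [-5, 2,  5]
e^{tA} =
  [-3*t*exp(t) + exp(t), t*exp(t), 2*t*exp(t)]
  [3*t^2*exp(t) + t*exp(t), -t^2*exp(t) - t*exp(t) + exp(t), -2*t^2*exp(t) - 2*t*exp(t)]
  [-3*t^2*exp(t)/2 - 5*t*exp(t), t^2*exp(t)/2 + 2*t*exp(t), t^2*exp(t) + 4*t*exp(t) + exp(t)]

Strategy: write A = P · J · P⁻¹ where J is a Jordan canonical form, so e^{tA} = P · e^{tJ} · P⁻¹, and e^{tJ} can be computed block-by-block.

A has Jordan form
J =
  [1, 1, 0]
  [0, 1, 1]
  [0, 0, 1]
(up to reordering of blocks).

Per-block formulas:
  For a 3×3 Jordan block J_3(1): exp(t · J_3(1)) = e^(1t)·(I + t·N + (t^2/2)·N^2), where N is the 3×3 nilpotent shift.

After assembling e^{tJ} and conjugating by P, we get:

e^{tA} =
  [-3*t*exp(t) + exp(t), t*exp(t), 2*t*exp(t)]
  [3*t^2*exp(t) + t*exp(t), -t^2*exp(t) - t*exp(t) + exp(t), -2*t^2*exp(t) - 2*t*exp(t)]
  [-3*t^2*exp(t)/2 - 5*t*exp(t), t^2*exp(t)/2 + 2*t*exp(t), t^2*exp(t) + 4*t*exp(t) + exp(t)]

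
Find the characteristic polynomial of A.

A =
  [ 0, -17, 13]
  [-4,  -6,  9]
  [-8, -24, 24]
x^3 - 18*x^2 + 108*x - 216

Expanding det(x·I − A) (e.g. by cofactor expansion or by noting that A is similar to its Jordan form J, which has the same characteristic polynomial as A) gives
  χ_A(x) = x^3 - 18*x^2 + 108*x - 216
which factors as (x - 6)^3. The eigenvalues (with algebraic multiplicities) are λ = 6 with multiplicity 3.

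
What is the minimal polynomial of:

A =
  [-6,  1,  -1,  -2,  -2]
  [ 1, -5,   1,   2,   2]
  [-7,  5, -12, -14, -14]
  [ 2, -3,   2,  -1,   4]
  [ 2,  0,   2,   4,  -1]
x^3 + 15*x^2 + 75*x + 125

The characteristic polynomial is χ_A(x) = (x + 5)^5, so the eigenvalues are known. The minimal polynomial is
  m_A(x) = Π_λ (x − λ)^{k_λ}
where k_λ is the size of the *largest* Jordan block for λ (equivalently, the smallest k with (A − λI)^k v = 0 for every generalised eigenvector v of λ).

  λ = -5: largest Jordan block has size 3, contributing (x + 5)^3

So m_A(x) = (x + 5)^3 = x^3 + 15*x^2 + 75*x + 125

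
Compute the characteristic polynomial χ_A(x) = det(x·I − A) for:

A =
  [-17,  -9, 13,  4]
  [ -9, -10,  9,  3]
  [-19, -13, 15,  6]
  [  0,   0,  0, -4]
x^4 + 16*x^3 + 96*x^2 + 256*x + 256

Expanding det(x·I − A) (e.g. by cofactor expansion or by noting that A is similar to its Jordan form J, which has the same characteristic polynomial as A) gives
  χ_A(x) = x^4 + 16*x^3 + 96*x^2 + 256*x + 256
which factors as (x + 4)^4. The eigenvalues (with algebraic multiplicities) are λ = -4 with multiplicity 4.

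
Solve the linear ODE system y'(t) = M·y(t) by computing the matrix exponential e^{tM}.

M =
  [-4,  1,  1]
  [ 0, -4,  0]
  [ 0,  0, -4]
e^{tM} =
  [exp(-4*t), t*exp(-4*t), t*exp(-4*t)]
  [0, exp(-4*t), 0]
  [0, 0, exp(-4*t)]

Strategy: write M = P · J · P⁻¹ where J is a Jordan canonical form, so e^{tM} = P · e^{tJ} · P⁻¹, and e^{tJ} can be computed block-by-block.

M has Jordan form
J =
  [-4,  1,  0]
  [ 0, -4,  0]
  [ 0,  0, -4]
(up to reordering of blocks).

Per-block formulas:
  For a 2×2 Jordan block J_2(-4): exp(t · J_2(-4)) = e^(-4t)·(I + t·N), where N is the 2×2 nilpotent shift.
  For a 1×1 block at λ = -4: exp(t · [-4]) = [e^(-4t)].

After assembling e^{tJ} and conjugating by P, we get:

e^{tM} =
  [exp(-4*t), t*exp(-4*t), t*exp(-4*t)]
  [0, exp(-4*t), 0]
  [0, 0, exp(-4*t)]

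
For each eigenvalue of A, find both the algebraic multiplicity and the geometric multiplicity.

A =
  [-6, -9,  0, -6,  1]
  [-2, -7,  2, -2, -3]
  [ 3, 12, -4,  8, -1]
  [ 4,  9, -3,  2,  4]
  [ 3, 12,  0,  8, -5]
λ = -4: alg = 5, geom = 2

Step 1 — factor the characteristic polynomial to read off the algebraic multiplicities:
  χ_A(x) = (x + 4)^5

Step 2 — compute geometric multiplicities via the rank-nullity identity g(λ) = n − rank(A − λI):
  rank(A − (-4)·I) = 3, so dim ker(A − (-4)·I) = n − 3 = 2

Summary:
  λ = -4: algebraic multiplicity = 5, geometric multiplicity = 2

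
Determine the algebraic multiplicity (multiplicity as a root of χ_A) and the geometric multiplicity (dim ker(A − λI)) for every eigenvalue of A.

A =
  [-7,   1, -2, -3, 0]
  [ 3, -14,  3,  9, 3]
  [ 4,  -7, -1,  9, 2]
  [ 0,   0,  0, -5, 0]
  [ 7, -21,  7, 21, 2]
λ = -5: alg = 5, geom = 3

Step 1 — factor the characteristic polynomial to read off the algebraic multiplicities:
  χ_A(x) = (x + 5)^5

Step 2 — compute geometric multiplicities via the rank-nullity identity g(λ) = n − rank(A − λI):
  rank(A − (-5)·I) = 2, so dim ker(A − (-5)·I) = n − 2 = 3

Summary:
  λ = -5: algebraic multiplicity = 5, geometric multiplicity = 3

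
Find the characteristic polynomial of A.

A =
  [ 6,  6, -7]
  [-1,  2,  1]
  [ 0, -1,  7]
x^3 - 15*x^2 + 75*x - 125

Expanding det(x·I − A) (e.g. by cofactor expansion or by noting that A is similar to its Jordan form J, which has the same characteristic polynomial as A) gives
  χ_A(x) = x^3 - 15*x^2 + 75*x - 125
which factors as (x - 5)^3. The eigenvalues (with algebraic multiplicities) are λ = 5 with multiplicity 3.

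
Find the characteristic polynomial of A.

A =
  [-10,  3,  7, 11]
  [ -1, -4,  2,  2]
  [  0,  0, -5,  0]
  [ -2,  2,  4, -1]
x^4 + 20*x^3 + 150*x^2 + 500*x + 625

Expanding det(x·I − A) (e.g. by cofactor expansion or by noting that A is similar to its Jordan form J, which has the same characteristic polynomial as A) gives
  χ_A(x) = x^4 + 20*x^3 + 150*x^2 + 500*x + 625
which factors as (x + 5)^4. The eigenvalues (with algebraic multiplicities) are λ = -5 with multiplicity 4.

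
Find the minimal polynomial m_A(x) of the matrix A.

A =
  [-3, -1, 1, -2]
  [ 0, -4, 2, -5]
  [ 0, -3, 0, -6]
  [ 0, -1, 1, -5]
x^3 + 9*x^2 + 27*x + 27

The characteristic polynomial is χ_A(x) = (x + 3)^4, so the eigenvalues are known. The minimal polynomial is
  m_A(x) = Π_λ (x − λ)^{k_λ}
where k_λ is the size of the *largest* Jordan block for λ (equivalently, the smallest k with (A − λI)^k v = 0 for every generalised eigenvector v of λ).

  λ = -3: largest Jordan block has size 3, contributing (x + 3)^3

So m_A(x) = (x + 3)^3 = x^3 + 9*x^2 + 27*x + 27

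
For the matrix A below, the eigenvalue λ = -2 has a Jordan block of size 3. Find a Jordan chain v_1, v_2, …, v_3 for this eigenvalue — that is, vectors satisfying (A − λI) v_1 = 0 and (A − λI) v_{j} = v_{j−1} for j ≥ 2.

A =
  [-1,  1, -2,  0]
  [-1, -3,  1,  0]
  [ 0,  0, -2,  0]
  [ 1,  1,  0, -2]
A Jordan chain for λ = -2 of length 3:
v_1 = (-1, 1, 0, -1)ᵀ
v_2 = (-2, 1, 0, 0)ᵀ
v_3 = (0, 0, 1, 0)ᵀ

Let N = A − (-2)·I. We want v_3 with N^3 v_3 = 0 but N^2 v_3 ≠ 0; then v_{j-1} := N · v_j for j = 3, …, 2.

Pick v_3 = (0, 0, 1, 0)ᵀ.
Then v_2 = N · v_3 = (-2, 1, 0, 0)ᵀ.
Then v_1 = N · v_2 = (-1, 1, 0, -1)ᵀ.

Sanity check: (A − (-2)·I) v_1 = (0, 0, 0, 0)ᵀ = 0. ✓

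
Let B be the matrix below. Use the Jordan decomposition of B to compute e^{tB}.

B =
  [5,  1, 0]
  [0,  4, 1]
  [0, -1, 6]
e^{tB} =
  [exp(5*t), -t^2*exp(5*t)/2 + t*exp(5*t), t^2*exp(5*t)/2]
  [0, -t*exp(5*t) + exp(5*t), t*exp(5*t)]
  [0, -t*exp(5*t), t*exp(5*t) + exp(5*t)]

Strategy: write B = P · J · P⁻¹ where J is a Jordan canonical form, so e^{tB} = P · e^{tJ} · P⁻¹, and e^{tJ} can be computed block-by-block.

B has Jordan form
J =
  [5, 1, 0]
  [0, 5, 1]
  [0, 0, 5]
(up to reordering of blocks).

Per-block formulas:
  For a 3×3 Jordan block J_3(5): exp(t · J_3(5)) = e^(5t)·(I + t·N + (t^2/2)·N^2), where N is the 3×3 nilpotent shift.

After assembling e^{tJ} and conjugating by P, we get:

e^{tB} =
  [exp(5*t), -t^2*exp(5*t)/2 + t*exp(5*t), t^2*exp(5*t)/2]
  [0, -t*exp(5*t) + exp(5*t), t*exp(5*t)]
  [0, -t*exp(5*t), t*exp(5*t) + exp(5*t)]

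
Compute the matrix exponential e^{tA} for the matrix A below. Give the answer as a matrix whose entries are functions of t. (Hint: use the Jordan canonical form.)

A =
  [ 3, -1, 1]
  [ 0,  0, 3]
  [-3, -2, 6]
e^{tA} =
  [-3*t^2*exp(3*t)/2 + exp(3*t), t^2*exp(3*t)/2 - t*exp(3*t), t*exp(3*t)]
  [-9*t^2*exp(3*t)/2, 3*t^2*exp(3*t)/2 - 3*t*exp(3*t) + exp(3*t), 3*t*exp(3*t)]
  [-9*t^2*exp(3*t)/2 - 3*t*exp(3*t), 3*t^2*exp(3*t)/2 - 2*t*exp(3*t), 3*t*exp(3*t) + exp(3*t)]

Strategy: write A = P · J · P⁻¹ where J is a Jordan canonical form, so e^{tA} = P · e^{tJ} · P⁻¹, and e^{tJ} can be computed block-by-block.

A has Jordan form
J =
  [3, 1, 0]
  [0, 3, 1]
  [0, 0, 3]
(up to reordering of blocks).

Per-block formulas:
  For a 3×3 Jordan block J_3(3): exp(t · J_3(3)) = e^(3t)·(I + t·N + (t^2/2)·N^2), where N is the 3×3 nilpotent shift.

After assembling e^{tJ} and conjugating by P, we get:

e^{tA} =
  [-3*t^2*exp(3*t)/2 + exp(3*t), t^2*exp(3*t)/2 - t*exp(3*t), t*exp(3*t)]
  [-9*t^2*exp(3*t)/2, 3*t^2*exp(3*t)/2 - 3*t*exp(3*t) + exp(3*t), 3*t*exp(3*t)]
  [-9*t^2*exp(3*t)/2 - 3*t*exp(3*t), 3*t^2*exp(3*t)/2 - 2*t*exp(3*t), 3*t*exp(3*t) + exp(3*t)]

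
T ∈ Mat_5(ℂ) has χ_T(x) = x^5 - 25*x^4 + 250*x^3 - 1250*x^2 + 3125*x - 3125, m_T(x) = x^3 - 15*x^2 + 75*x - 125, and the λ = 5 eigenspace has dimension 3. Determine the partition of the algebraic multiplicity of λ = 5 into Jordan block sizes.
Block sizes for λ = 5: [3, 1, 1]

Step 1 — from the characteristic polynomial, algebraic multiplicity of λ = 5 is 5. From dim ker(T − (5)·I) = 3, there are exactly 3 Jordan blocks for λ = 5.
Step 2 — from the minimal polynomial, the factor (x − 5)^3 tells us the largest block for λ = 5 has size 3.
Step 3 — with total size 5, 3 blocks, and largest block 3, the block sizes (in nonincreasing order) are [3, 1, 1].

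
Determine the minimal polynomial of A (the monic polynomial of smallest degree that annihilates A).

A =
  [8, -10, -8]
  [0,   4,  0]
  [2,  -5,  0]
x^2 - 8*x + 16

The characteristic polynomial is χ_A(x) = (x - 4)^3, so the eigenvalues are known. The minimal polynomial is
  m_A(x) = Π_λ (x − λ)^{k_λ}
where k_λ is the size of the *largest* Jordan block for λ (equivalently, the smallest k with (A − λI)^k v = 0 for every generalised eigenvector v of λ).

  λ = 4: largest Jordan block has size 2, contributing (x − 4)^2

So m_A(x) = (x - 4)^2 = x^2 - 8*x + 16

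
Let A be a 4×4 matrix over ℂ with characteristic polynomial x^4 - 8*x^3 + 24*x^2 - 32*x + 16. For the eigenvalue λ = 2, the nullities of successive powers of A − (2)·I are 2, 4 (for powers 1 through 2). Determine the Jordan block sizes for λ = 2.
Block sizes for λ = 2: [2, 2]

From the dimensions of kernels of powers, the number of Jordan blocks of size at least j is d_j − d_{j−1} where d_j = dim ker(N^j) (with d_0 = 0). Computing the differences gives [2, 2].
The number of blocks of size exactly k is (#blocks of size ≥ k) − (#blocks of size ≥ k + 1), so the partition is: 2 block(s) of size 2.
In nonincreasing order the block sizes are [2, 2].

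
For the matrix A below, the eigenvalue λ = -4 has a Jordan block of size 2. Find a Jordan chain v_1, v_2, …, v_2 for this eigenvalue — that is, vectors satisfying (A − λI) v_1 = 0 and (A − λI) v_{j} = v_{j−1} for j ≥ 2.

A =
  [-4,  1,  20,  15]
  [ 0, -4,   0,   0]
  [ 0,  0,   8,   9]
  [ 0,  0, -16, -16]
A Jordan chain for λ = -4 of length 2:
v_1 = (1, 0, 0, 0)ᵀ
v_2 = (0, 1, 0, 0)ᵀ

Let N = A − (-4)·I. We want v_2 with N^2 v_2 = 0 but N^1 v_2 ≠ 0; then v_{j-1} := N · v_j for j = 2, …, 2.

Pick v_2 = (0, 1, 0, 0)ᵀ.
Then v_1 = N · v_2 = (1, 0, 0, 0)ᵀ.

Sanity check: (A − (-4)·I) v_1 = (0, 0, 0, 0)ᵀ = 0. ✓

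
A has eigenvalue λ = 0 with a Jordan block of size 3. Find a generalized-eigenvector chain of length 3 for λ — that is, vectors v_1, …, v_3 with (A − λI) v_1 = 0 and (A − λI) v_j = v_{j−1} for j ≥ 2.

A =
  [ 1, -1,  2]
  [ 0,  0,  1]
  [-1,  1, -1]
A Jordan chain for λ = 0 of length 3:
v_1 = (-1, -1, 0)ᵀ
v_2 = (1, 0, -1)ᵀ
v_3 = (1, 0, 0)ᵀ

Let N = A − (0)·I. We want v_3 with N^3 v_3 = 0 but N^2 v_3 ≠ 0; then v_{j-1} := N · v_j for j = 3, …, 2.

Pick v_3 = (1, 0, 0)ᵀ.
Then v_2 = N · v_3 = (1, 0, -1)ᵀ.
Then v_1 = N · v_2 = (-1, -1, 0)ᵀ.

Sanity check: (A − (0)·I) v_1 = (0, 0, 0)ᵀ = 0. ✓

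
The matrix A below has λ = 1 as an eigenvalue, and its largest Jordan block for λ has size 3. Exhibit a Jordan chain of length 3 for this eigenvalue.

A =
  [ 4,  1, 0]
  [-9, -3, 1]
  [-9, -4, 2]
A Jordan chain for λ = 1 of length 3:
v_1 = (-1, 3, 3)ᵀ
v_2 = (1, -4, -4)ᵀ
v_3 = (0, 1, 0)ᵀ

Let N = A − (1)·I. We want v_3 with N^3 v_3 = 0 but N^2 v_3 ≠ 0; then v_{j-1} := N · v_j for j = 3, …, 2.

Pick v_3 = (0, 1, 0)ᵀ.
Then v_2 = N · v_3 = (1, -4, -4)ᵀ.
Then v_1 = N · v_2 = (-1, 3, 3)ᵀ.

Sanity check: (A − (1)·I) v_1 = (0, 0, 0)ᵀ = 0. ✓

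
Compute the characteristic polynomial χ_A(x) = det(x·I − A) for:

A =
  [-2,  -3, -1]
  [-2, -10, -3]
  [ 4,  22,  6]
x^3 + 6*x^2 + 12*x + 8

Expanding det(x·I − A) (e.g. by cofactor expansion or by noting that A is similar to its Jordan form J, which has the same characteristic polynomial as A) gives
  χ_A(x) = x^3 + 6*x^2 + 12*x + 8
which factors as (x + 2)^3. The eigenvalues (with algebraic multiplicities) are λ = -2 with multiplicity 3.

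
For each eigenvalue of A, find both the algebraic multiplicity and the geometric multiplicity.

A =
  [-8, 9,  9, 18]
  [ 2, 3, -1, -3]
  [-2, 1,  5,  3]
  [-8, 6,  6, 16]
λ = 4: alg = 4, geom = 2

Step 1 — factor the characteristic polynomial to read off the algebraic multiplicities:
  χ_A(x) = (x - 4)^4

Step 2 — compute geometric multiplicities via the rank-nullity identity g(λ) = n − rank(A − λI):
  rank(A − (4)·I) = 2, so dim ker(A − (4)·I) = n − 2 = 2

Summary:
  λ = 4: algebraic multiplicity = 4, geometric multiplicity = 2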